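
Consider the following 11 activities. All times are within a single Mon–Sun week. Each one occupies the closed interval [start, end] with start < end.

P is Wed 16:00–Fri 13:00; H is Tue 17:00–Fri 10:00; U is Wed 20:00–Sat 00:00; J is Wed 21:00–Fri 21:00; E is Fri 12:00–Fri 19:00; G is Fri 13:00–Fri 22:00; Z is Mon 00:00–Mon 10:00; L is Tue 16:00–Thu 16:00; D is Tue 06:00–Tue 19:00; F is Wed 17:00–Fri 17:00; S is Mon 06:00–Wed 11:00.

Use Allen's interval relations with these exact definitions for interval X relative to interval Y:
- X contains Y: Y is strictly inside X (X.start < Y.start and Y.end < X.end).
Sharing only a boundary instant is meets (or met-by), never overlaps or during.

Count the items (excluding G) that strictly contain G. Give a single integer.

1

Target G = [Fri 13:00, Fri 22:00].
D [Tue 06:00, Tue 19:00] → before → no.
E [Fri 12:00, Fri 19:00] → overlaps → no.
F [Wed 17:00, Fri 17:00] → overlaps → no.
H [Tue 17:00, Fri 10:00] → before → no.
J [Wed 21:00, Fri 21:00] → overlaps → no.
L [Tue 16:00, Thu 16:00] → before → no.
P [Wed 16:00, Fri 13:00] → meets → no.
S [Mon 06:00, Wed 11:00] → before → no.
U [Wed 20:00, Sat 00:00] → contains → counts.
Z [Mon 00:00, Mon 10:00] → before → no.
Total: 1.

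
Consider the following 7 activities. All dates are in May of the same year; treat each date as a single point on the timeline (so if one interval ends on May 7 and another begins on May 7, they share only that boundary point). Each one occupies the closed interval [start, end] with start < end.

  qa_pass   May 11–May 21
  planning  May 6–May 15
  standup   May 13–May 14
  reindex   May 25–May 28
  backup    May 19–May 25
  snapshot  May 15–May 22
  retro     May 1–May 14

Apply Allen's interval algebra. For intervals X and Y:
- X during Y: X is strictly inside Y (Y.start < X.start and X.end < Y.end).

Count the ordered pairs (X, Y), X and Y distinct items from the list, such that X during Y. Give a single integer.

2

Checking all 42 ordered pairs for relation 'during'; matching pairs in alphabetical order:
(standup, planning): standup during planning ✓
(standup, qa_pass): standup during qa_pass ✓
Count: 2.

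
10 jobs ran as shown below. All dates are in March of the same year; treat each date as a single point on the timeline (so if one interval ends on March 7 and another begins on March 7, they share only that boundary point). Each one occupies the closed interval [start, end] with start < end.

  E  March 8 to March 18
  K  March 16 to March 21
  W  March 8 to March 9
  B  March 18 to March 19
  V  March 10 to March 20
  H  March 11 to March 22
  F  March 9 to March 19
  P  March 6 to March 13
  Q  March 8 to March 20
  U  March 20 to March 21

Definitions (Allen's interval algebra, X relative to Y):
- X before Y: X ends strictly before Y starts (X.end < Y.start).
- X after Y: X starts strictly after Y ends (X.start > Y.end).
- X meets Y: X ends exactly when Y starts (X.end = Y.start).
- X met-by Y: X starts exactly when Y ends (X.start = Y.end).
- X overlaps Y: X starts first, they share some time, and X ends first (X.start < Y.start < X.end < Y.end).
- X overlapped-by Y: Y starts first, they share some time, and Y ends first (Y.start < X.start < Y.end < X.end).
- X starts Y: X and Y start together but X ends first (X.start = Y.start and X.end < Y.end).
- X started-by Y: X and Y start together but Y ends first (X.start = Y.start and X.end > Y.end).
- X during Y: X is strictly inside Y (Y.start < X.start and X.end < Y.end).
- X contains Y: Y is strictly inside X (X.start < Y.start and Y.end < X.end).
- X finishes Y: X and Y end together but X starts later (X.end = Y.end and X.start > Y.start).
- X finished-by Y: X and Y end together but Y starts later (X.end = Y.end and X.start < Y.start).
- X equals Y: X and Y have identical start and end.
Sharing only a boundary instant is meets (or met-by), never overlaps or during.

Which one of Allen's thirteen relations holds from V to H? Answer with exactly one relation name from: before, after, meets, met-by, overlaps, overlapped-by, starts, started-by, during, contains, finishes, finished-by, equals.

V = [March 10, March 20]; H = [March 11, March 22].
Compare endpoints: V.start < H.start, V.start < H.end, V.end > H.start, V.end < H.end.
That pattern is 'overlaps'.

overlaps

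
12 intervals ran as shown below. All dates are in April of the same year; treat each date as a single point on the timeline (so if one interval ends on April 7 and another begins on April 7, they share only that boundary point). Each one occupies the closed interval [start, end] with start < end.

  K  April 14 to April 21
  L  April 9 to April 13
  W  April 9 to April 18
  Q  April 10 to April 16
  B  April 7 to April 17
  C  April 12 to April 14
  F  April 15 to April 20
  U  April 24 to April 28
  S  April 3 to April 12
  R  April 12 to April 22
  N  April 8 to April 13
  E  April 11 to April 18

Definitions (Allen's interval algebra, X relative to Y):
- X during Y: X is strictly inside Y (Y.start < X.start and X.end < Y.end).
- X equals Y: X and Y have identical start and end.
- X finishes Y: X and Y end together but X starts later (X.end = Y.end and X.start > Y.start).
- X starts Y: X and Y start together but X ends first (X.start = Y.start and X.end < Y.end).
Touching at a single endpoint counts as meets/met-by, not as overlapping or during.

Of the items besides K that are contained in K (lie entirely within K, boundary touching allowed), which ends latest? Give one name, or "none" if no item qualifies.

Target K = [April 14, April 21].
B [April 7, April 17] → overlaps → excluded.
C [April 12, April 14] → meets → excluded.
E [April 11, April 18] → overlaps → excluded.
F [April 15, April 20] → during → candidate.
L [April 9, April 13] → before → excluded.
N [April 8, April 13] → before → excluded.
Q [April 10, April 16] → overlaps → excluded.
R [April 12, April 22] → contains → excluded.
S [April 3, April 12] → before → excluded.
U [April 24, April 28] → after → excluded.
W [April 9, April 18] → overlaps → excluded.
Among candidates, latest end is April 20 → F.

F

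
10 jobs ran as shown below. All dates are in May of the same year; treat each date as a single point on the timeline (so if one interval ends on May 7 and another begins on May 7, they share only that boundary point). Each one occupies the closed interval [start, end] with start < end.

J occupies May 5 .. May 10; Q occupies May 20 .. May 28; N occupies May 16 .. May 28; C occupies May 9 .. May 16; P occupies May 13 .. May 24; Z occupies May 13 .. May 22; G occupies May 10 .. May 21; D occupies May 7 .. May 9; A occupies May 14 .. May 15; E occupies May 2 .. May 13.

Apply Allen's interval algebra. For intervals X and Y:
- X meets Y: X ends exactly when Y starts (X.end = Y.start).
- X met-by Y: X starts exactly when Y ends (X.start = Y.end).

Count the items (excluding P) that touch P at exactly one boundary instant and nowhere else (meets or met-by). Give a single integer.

1

Target P = [May 13, May 24].
A [May 14, May 15] → during → no.
C [May 9, May 16] → overlaps → no.
D [May 7, May 9] → before → no.
E [May 2, May 13] → meets → counts.
G [May 10, May 21] → overlaps → no.
J [May 5, May 10] → before → no.
N [May 16, May 28] → overlapped-by → no.
Q [May 20, May 28] → overlapped-by → no.
Z [May 13, May 22] → starts → no.
Total: 1.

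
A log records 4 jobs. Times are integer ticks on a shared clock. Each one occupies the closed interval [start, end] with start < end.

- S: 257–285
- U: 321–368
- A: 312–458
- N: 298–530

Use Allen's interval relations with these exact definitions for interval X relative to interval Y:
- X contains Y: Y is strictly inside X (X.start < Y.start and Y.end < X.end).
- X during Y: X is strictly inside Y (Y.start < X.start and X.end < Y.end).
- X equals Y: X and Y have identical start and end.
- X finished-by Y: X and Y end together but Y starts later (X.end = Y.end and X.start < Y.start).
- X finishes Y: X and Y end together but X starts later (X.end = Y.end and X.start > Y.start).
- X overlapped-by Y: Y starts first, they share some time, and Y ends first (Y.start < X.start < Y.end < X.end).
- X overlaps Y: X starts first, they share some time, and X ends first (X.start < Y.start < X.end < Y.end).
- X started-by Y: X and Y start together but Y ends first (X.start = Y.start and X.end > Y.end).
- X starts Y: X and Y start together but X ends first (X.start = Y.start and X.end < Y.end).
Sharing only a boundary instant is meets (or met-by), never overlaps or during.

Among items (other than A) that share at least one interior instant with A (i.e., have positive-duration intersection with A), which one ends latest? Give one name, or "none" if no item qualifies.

N

Target A = [312, 458].
N [298, 530] → contains → candidate.
S [257, 285] → before → excluded.
U [321, 368] → during → candidate.
Among candidates, latest end is 530 → N.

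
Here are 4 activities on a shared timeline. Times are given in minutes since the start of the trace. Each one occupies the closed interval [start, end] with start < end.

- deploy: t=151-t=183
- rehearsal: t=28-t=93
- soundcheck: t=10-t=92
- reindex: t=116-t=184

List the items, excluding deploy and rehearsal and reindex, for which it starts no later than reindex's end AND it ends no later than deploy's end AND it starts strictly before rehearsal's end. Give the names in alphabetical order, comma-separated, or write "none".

soundcheck

Conditions: its start is no later than reindex's end (X.start <= t=184) AND its end is no later than deploy's end (X.end <= t=183) AND its start is strictly before rehearsal's end (X.start < t=93).
soundcheck: start t=10 <= t=184? ✓; end t=92 <= t=183? ✓; start t=10 < t=93? ✓ → yes.
Result: soundcheck.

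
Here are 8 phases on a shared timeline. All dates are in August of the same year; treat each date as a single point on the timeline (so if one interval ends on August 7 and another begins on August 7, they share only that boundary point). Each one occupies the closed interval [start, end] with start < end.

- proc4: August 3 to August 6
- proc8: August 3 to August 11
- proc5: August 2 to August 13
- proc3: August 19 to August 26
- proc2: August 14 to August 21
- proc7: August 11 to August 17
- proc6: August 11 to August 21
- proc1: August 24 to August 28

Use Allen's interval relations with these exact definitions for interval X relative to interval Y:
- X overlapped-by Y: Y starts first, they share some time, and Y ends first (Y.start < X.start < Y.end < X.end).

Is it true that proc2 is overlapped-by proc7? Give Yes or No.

Yes

proc2 = [August 14, August 21], proc7 = [August 11, August 17].
Actual relation of proc2 to proc7: overlapped-by.
Asked whether 'overlapped-by' holds → Yes.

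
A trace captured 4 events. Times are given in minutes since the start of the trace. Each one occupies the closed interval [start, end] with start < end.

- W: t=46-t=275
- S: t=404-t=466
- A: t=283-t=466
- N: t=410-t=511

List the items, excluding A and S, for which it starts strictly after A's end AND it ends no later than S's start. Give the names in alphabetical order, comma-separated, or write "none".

none

Conditions: its start is strictly after A's end (X.start > t=466) AND its end is no later than S's start (X.end <= t=404).
N: start t=410 > t=466? ✗; end t=511 <= t=404? ✗ → no.
W: start t=46 > t=466? ✗; end t=275 <= t=404? ✓ → no.
Result: none.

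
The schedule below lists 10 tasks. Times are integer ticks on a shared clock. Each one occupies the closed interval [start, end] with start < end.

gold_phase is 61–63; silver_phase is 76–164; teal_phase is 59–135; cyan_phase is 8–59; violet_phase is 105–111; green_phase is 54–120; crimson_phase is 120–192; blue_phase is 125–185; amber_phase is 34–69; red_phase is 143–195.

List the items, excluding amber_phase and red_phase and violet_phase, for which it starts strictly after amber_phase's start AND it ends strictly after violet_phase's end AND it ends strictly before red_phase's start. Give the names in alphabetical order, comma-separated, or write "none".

green_phase, teal_phase

Conditions: its start is strictly after amber_phase's start (X.start > 34) AND its end is strictly after violet_phase's end (X.end > 111) AND its end is strictly before red_phase's start (X.end < 143).
blue_phase: start 125 > 34? ✓; end 185 > 111? ✓; end 185 < 143? ✗ → no.
crimson_phase: start 120 > 34? ✓; end 192 > 111? ✓; end 192 < 143? ✗ → no.
cyan_phase: start 8 > 34? ✗; end 59 > 111? ✗; end 59 < 143? ✓ → no.
gold_phase: start 61 > 34? ✓; end 63 > 111? ✗; end 63 < 143? ✓ → no.
green_phase: start 54 > 34? ✓; end 120 > 111? ✓; end 120 < 143? ✓ → yes.
silver_phase: start 76 > 34? ✓; end 164 > 111? ✓; end 164 < 143? ✗ → no.
teal_phase: start 59 > 34? ✓; end 135 > 111? ✓; end 135 < 143? ✓ → yes.
Result: green_phase, teal_phase.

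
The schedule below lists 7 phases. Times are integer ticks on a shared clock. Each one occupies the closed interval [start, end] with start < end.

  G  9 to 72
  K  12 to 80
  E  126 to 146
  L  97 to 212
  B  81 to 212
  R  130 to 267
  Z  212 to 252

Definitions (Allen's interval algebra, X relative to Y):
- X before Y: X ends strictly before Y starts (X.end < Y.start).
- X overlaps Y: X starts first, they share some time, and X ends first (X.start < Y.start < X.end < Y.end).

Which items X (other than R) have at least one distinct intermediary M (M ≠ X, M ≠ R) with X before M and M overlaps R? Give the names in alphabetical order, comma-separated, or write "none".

G, K

Target R = [130, 267].
Intermediaries M with M overlaps R: B, E, L.
Via B — items with X before B: G, K.
Via E — items with X before E: G, K.
Via L — items with X before L: G, K.
Union: G, K.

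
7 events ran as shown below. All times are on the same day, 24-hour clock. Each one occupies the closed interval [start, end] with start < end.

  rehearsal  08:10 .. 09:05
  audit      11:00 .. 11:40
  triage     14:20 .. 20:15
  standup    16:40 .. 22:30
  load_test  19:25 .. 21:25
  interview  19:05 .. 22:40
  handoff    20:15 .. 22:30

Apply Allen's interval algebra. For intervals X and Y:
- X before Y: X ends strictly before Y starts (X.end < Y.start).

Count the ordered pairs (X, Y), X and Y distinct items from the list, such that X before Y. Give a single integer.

Checking all 42 ordered pairs for relation 'before'; matching pairs in alphabetical order:
(audit, handoff): audit before handoff ✓
(audit, interview): audit before interview ✓
(audit, load_test): audit before load_test ✓
(audit, standup): audit before standup ✓
(audit, triage): audit before triage ✓
(rehearsal, audit): rehearsal before audit ✓
(rehearsal, handoff): rehearsal before handoff ✓
(rehearsal, interview): rehearsal before interview ✓
(rehearsal, load_test): rehearsal before load_test ✓
(rehearsal, standup): rehearsal before standup ✓
(rehearsal, triage): rehearsal before triage ✓
Count: 11.

11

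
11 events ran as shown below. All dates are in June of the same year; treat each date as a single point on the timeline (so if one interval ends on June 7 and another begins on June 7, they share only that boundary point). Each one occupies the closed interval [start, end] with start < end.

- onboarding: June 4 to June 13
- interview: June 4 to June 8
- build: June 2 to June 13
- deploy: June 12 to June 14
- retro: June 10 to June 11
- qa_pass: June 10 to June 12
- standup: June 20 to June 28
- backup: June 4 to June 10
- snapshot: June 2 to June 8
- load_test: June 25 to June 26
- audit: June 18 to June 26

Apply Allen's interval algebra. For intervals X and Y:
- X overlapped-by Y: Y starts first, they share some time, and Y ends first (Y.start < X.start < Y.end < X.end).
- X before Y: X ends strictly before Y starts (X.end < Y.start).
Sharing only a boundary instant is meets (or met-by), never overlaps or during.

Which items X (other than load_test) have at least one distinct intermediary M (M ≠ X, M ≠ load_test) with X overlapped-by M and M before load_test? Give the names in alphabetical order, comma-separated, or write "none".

backup, deploy, onboarding

Target load_test = [June 25, June 26].
Intermediaries M with M before load_test: backup, build, deploy, interview, onboarding, qa_pass, retro, snapshot.
Via backup — items with X overlapped-by backup: none.
Via build — items with X overlapped-by build: deploy.
Via deploy — items with X overlapped-by deploy: none.
Via interview — items with X overlapped-by interview: none.
Via onboarding — items with X overlapped-by onboarding: deploy.
Via qa_pass — items with X overlapped-by qa_pass: none.
Via retro — items with X overlapped-by retro: none.
Via snapshot — items with X overlapped-by snapshot: backup, onboarding.
Union: backup, deploy, onboarding.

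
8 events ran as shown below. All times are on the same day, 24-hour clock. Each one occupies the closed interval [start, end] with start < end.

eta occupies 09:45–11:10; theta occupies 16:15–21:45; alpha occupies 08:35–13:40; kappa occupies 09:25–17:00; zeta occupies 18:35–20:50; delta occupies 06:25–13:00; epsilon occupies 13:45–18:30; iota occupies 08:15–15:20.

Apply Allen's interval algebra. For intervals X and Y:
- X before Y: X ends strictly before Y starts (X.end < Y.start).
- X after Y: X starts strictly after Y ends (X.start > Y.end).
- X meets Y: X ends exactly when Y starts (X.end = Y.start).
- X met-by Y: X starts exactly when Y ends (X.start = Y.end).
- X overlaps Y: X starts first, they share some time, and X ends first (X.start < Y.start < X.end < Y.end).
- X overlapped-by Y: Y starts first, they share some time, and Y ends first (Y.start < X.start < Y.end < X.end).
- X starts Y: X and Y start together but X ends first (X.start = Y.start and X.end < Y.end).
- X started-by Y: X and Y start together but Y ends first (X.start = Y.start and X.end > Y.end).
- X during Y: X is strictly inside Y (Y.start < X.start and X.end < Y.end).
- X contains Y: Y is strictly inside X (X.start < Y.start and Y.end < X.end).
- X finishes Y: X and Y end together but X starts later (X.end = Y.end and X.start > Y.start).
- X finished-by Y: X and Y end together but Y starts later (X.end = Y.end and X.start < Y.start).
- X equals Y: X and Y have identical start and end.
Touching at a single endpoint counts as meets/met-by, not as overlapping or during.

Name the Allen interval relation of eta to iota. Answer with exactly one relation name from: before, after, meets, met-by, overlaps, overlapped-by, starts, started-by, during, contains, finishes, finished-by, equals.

during

eta = [09:45, 11:10]; iota = [08:15, 15:20].
Compare endpoints: eta.start > iota.start, eta.start < iota.end, eta.end > iota.start, eta.end < iota.end.
That pattern is 'during'.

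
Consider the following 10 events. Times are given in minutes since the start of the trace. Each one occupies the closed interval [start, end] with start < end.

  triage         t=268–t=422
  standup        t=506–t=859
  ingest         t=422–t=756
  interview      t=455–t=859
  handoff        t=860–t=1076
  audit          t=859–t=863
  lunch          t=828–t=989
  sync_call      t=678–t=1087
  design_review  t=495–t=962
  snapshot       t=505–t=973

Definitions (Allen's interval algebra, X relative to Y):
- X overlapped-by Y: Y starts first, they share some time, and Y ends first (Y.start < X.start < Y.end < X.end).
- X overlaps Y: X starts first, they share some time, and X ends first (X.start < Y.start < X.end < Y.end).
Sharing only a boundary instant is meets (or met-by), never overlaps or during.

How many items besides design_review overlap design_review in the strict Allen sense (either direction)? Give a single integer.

6

Target design_review = [t=495, t=962].
audit [t=859, t=863] → during → no.
handoff [t=860, t=1076] → overlapped-by → counts.
ingest [t=422, t=756] → overlaps → counts.
interview [t=455, t=859] → overlaps → counts.
lunch [t=828, t=989] → overlapped-by → counts.
snapshot [t=505, t=973] → overlapped-by → counts.
standup [t=506, t=859] → during → no.
sync_call [t=678, t=1087] → overlapped-by → counts.
triage [t=268, t=422] → before → no.
Total: 6.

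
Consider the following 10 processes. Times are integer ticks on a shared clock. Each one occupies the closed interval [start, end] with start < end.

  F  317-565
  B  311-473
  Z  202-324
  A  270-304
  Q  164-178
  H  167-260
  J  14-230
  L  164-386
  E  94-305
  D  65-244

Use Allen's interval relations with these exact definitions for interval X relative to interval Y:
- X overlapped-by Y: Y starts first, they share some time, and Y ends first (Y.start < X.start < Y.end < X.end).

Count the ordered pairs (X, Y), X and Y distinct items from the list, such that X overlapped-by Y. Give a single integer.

Checking all 90 ordered pairs for relation 'overlapped-by'; matching pairs in alphabetical order:
(B, L): B overlapped-by L ✓
(B, Z): B overlapped-by Z ✓
(D, J): D overlapped-by J ✓
(E, D): E overlapped-by D ✓
(E, J): E overlapped-by J ✓
(F, B): F overlapped-by B ✓
(F, L): F overlapped-by L ✓
(F, Z): F overlapped-by Z ✓
(H, D): H overlapped-by D ✓
(H, J): H overlapped-by J ✓
(H, Q): H overlapped-by Q ✓
(L, D): L overlapped-by D ✓
(L, E): L overlapped-by E ✓
(L, J): L overlapped-by J ✓
(Z, D): Z overlapped-by D ✓
(Z, E): Z overlapped-by E ✓
(Z, H): Z overlapped-by H ✓
(Z, J): Z overlapped-by J ✓
Count: 18.

18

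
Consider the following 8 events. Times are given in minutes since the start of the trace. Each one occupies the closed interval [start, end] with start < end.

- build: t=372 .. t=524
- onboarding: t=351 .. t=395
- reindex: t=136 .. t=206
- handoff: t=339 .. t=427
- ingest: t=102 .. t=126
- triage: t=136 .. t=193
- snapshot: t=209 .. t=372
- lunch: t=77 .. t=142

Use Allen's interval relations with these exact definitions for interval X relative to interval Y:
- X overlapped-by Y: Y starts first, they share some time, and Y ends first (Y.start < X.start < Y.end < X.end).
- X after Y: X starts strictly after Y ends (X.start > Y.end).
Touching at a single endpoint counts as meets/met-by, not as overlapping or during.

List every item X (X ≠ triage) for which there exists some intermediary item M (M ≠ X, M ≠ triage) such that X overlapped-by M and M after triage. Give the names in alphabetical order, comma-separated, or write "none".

Target triage = [t=136, t=193].
Intermediaries M with M after triage: build, handoff, onboarding, snapshot.
Via build — items with X overlapped-by build: none.
Via handoff — items with X overlapped-by handoff: build.
Via onboarding — items with X overlapped-by onboarding: build.
Via snapshot — items with X overlapped-by snapshot: handoff, onboarding.
Union: build, handoff, onboarding.

build, handoff, onboarding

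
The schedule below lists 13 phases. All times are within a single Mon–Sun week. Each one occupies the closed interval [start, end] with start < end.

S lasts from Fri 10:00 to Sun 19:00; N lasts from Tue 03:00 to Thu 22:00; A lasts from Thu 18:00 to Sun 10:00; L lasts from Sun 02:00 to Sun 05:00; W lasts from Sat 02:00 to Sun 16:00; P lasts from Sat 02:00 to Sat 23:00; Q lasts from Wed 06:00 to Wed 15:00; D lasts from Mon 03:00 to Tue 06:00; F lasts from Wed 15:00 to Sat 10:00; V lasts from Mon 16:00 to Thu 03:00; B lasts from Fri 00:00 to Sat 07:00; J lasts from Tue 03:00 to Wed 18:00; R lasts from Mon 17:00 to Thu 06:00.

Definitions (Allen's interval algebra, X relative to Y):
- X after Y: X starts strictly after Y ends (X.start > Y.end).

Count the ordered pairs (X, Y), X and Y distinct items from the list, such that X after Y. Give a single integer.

Checking all 156 ordered pairs for relation 'after'; matching pairs in alphabetical order:
(A, D): A after D ✓
(A, J): A after J ✓
(A, Q): A after Q ✓
(A, R): A after R ✓
(A, V): A after V ✓
(B, D): B after D ✓
(B, J): B after J ✓
(B, N): B after N ✓
(B, Q): B after Q ✓
(B, R): B after R ✓
(B, V): B after V ✓
(F, D): F after D ✓
(L, B): L after B ✓
(L, D): L after D ✓
(L, F): L after F ✓
(L, J): L after J ✓
(L, N): L after N ✓
(L, P): L after P ✓
(L, Q): L after Q ✓
(L, R): L after R ✓
(L, V): L after V ✓
(P, D): P after D ✓
(P, J): P after J ✓
(P, N): P after N ✓
... plus 16 further pairs not listed.
Count: 40.

40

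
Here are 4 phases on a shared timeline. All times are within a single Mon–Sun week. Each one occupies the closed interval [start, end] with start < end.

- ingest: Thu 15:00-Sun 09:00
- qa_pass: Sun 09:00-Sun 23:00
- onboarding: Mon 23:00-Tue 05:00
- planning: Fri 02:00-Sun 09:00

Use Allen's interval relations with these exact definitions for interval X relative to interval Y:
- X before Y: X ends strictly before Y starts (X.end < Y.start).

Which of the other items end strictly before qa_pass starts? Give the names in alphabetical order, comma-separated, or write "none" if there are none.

onboarding

Target qa_pass = [Sun 09:00, Sun 23:00].
ingest [Thu 15:00, Sun 09:00] → meets → no.
onboarding [Mon 23:00, Tue 05:00] → before → yes.
planning [Fri 02:00, Sun 09:00] → meets → no.
Result: onboarding.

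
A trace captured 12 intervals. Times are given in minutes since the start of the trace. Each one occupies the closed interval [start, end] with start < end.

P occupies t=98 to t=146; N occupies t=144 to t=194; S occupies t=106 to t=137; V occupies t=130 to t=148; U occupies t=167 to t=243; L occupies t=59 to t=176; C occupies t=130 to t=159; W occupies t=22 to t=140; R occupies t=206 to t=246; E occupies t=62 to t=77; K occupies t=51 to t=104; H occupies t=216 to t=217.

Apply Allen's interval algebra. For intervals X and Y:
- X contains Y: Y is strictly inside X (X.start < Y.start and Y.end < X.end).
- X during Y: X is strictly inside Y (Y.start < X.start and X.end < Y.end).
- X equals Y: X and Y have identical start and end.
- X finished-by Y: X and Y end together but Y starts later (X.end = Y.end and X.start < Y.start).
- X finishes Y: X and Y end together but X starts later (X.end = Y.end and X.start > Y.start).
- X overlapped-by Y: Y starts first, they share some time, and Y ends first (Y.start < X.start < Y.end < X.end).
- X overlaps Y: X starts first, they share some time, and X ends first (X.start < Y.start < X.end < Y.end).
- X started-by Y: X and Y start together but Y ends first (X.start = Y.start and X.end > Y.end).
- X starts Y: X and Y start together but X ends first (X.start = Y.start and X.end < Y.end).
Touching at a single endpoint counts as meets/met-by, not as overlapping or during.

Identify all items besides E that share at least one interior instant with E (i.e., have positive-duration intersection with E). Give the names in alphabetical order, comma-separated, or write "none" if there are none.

Target E = [t=62, t=77].
C [t=130, t=159] → after → no.
H [t=216, t=217] → after → no.
K [t=51, t=104] → contains → yes.
L [t=59, t=176] → contains → yes.
N [t=144, t=194] → after → no.
P [t=98, t=146] → after → no.
R [t=206, t=246] → after → no.
S [t=106, t=137] → after → no.
U [t=167, t=243] → after → no.
V [t=130, t=148] → after → no.
W [t=22, t=140] → contains → yes.
Result: K, L, W.

K, L, W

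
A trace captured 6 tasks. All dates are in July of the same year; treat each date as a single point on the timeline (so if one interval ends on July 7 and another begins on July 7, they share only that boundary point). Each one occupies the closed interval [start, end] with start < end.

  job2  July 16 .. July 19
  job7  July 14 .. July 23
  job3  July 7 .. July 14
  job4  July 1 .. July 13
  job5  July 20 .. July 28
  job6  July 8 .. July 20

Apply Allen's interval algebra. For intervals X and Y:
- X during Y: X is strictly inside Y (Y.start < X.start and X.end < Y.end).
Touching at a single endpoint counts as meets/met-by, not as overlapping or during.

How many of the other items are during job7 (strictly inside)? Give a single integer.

1

Target job7 = [July 14, July 23].
job2 [July 16, July 19] → during → counts.
job3 [July 7, July 14] → meets → no.
job4 [July 1, July 13] → before → no.
job5 [July 20, July 28] → overlapped-by → no.
job6 [July 8, July 20] → overlaps → no.
Total: 1.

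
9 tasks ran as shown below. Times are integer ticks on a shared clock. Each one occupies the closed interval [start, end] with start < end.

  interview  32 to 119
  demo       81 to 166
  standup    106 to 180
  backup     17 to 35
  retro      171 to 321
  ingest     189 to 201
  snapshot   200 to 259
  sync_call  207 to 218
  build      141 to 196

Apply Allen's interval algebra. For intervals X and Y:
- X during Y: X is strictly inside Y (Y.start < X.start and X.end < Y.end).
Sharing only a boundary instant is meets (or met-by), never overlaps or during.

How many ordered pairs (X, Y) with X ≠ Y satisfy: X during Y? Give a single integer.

Checking all 72 ordered pairs for relation 'during'; matching pairs in alphabetical order:
(ingest, retro): ingest during retro ✓
(snapshot, retro): snapshot during retro ✓
(sync_call, retro): sync_call during retro ✓
(sync_call, snapshot): sync_call during snapshot ✓
Count: 4.

4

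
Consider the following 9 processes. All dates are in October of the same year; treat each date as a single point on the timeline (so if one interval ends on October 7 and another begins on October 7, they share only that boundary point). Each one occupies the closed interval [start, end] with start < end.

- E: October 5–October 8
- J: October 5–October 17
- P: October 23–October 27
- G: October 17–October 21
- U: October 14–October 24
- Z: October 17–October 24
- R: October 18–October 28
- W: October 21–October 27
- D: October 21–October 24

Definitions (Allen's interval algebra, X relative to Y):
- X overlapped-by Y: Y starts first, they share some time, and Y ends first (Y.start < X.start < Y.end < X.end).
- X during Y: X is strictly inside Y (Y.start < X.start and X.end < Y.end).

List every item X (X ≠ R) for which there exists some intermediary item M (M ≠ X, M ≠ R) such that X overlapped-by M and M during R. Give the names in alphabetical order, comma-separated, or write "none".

P

Target R = [October 18, October 28].
Intermediaries M with M during R: D, P, W.
Via D — items with X overlapped-by D: P.
Via P — items with X overlapped-by P: none.
Via W — items with X overlapped-by W: none.
Union: P.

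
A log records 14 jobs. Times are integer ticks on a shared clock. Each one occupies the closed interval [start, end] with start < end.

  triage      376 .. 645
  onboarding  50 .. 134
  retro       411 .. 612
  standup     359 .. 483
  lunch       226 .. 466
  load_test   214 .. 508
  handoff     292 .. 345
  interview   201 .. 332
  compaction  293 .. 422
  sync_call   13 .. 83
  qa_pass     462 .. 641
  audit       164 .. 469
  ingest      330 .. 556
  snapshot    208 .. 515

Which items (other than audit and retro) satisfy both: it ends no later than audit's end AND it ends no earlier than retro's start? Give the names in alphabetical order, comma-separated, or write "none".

Conditions: its end is no later than audit's end (X.end <= 469) AND its end is no earlier than retro's start (X.end >= 411).
compaction: end 422 <= 469? ✓; end 422 >= 411? ✓ → yes.
handoff: end 345 <= 469? ✓; end 345 >= 411? ✗ → no.
ingest: end 556 <= 469? ✗; end 556 >= 411? ✓ → no.
interview: end 332 <= 469? ✓; end 332 >= 411? ✗ → no.
load_test: end 508 <= 469? ✗; end 508 >= 411? ✓ → no.
lunch: end 466 <= 469? ✓; end 466 >= 411? ✓ → yes.
onboarding: end 134 <= 469? ✓; end 134 >= 411? ✗ → no.
qa_pass: end 641 <= 469? ✗; end 641 >= 411? ✓ → no.
snapshot: end 515 <= 469? ✗; end 515 >= 411? ✓ → no.
standup: end 483 <= 469? ✗; end 483 >= 411? ✓ → no.
sync_call: end 83 <= 469? ✓; end 83 >= 411? ✗ → no.
triage: end 645 <= 469? ✗; end 645 >= 411? ✓ → no.
Result: compaction, lunch.

compaction, lunch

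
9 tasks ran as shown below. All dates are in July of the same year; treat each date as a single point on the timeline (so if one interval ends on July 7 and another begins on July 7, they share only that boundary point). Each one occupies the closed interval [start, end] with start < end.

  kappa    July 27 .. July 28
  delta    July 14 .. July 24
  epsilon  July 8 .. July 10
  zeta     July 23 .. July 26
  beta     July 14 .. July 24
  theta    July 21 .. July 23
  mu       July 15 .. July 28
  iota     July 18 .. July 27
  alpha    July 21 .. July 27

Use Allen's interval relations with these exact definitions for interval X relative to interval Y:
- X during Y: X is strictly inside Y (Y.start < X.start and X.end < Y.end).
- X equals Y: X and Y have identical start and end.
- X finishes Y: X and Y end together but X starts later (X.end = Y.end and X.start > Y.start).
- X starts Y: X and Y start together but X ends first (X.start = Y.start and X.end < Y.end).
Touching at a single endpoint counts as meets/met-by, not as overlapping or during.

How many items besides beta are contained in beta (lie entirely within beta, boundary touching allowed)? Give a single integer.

2

Target beta = [July 14, July 24].
alpha [July 21, July 27] → overlapped-by → no.
delta [July 14, July 24] → equals → counts.
epsilon [July 8, July 10] → before → no.
iota [July 18, July 27] → overlapped-by → no.
kappa [July 27, July 28] → after → no.
mu [July 15, July 28] → overlapped-by → no.
theta [July 21, July 23] → during → counts.
zeta [July 23, July 26] → overlapped-by → no.
Total: 2.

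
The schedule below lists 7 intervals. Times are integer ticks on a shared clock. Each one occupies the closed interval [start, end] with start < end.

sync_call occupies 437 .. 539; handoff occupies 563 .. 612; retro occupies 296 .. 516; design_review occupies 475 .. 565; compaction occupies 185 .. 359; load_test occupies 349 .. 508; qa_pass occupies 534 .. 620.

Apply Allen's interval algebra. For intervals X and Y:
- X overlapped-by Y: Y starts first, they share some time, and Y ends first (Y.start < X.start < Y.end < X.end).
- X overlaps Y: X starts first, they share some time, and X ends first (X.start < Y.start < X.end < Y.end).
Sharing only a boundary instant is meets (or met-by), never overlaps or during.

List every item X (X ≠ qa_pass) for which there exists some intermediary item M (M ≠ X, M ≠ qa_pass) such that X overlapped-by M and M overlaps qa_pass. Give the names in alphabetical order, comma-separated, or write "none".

Target qa_pass = [534, 620].
Intermediaries M with M overlaps qa_pass: design_review, sync_call.
Via design_review — items with X overlapped-by design_review: handoff.
Via sync_call — items with X overlapped-by sync_call: design_review.
Union: design_review, handoff.

design_review, handoff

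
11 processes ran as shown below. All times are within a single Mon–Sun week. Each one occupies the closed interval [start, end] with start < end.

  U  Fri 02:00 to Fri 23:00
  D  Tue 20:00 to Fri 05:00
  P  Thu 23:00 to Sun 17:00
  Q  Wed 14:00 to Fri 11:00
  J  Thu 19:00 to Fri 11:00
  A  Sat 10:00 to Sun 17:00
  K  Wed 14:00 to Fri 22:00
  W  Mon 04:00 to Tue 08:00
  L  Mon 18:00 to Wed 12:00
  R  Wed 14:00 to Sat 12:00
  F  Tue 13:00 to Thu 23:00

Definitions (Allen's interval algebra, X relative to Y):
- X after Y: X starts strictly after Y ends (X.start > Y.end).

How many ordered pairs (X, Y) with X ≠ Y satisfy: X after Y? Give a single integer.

Checking all 110 ordered pairs for relation 'after'; matching pairs in alphabetical order:
(A, D): A after D ✓
(A, F): A after F ✓
(A, J): A after J ✓
(A, K): A after K ✓
(A, L): A after L ✓
(A, Q): A after Q ✓
(A, U): A after U ✓
(A, W): A after W ✓
(D, W): D after W ✓
(F, W): F after W ✓
(J, L): J after L ✓
(J, W): J after W ✓
(K, L): K after L ✓
(K, W): K after W ✓
(P, L): P after L ✓
(P, W): P after W ✓
(Q, L): Q after L ✓
(Q, W): Q after W ✓
(R, L): R after L ✓
(R, W): R after W ✓
(U, F): U after F ✓
(U, L): U after L ✓
(U, W): U after W ✓
Count: 23.

23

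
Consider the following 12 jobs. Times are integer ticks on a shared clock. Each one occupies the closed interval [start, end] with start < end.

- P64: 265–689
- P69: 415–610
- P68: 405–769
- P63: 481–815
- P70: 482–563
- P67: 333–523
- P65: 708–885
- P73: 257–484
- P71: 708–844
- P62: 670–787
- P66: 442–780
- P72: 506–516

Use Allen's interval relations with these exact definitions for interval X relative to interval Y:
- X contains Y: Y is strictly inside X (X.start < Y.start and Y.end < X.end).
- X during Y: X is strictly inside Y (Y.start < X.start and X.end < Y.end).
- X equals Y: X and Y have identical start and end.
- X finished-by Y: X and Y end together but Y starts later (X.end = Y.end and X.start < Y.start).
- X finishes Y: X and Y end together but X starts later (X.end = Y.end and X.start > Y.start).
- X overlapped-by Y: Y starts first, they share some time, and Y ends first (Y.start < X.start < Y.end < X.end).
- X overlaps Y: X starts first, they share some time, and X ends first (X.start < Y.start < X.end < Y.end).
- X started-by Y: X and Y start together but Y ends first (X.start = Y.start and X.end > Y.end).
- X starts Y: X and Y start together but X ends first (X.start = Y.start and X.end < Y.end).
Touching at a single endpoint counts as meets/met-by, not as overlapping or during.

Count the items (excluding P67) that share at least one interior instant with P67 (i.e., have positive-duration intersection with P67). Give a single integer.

Target P67 = [333, 523].
P62 [670, 787] → after → no.
P63 [481, 815] → overlapped-by → counts.
P64 [265, 689] → contains → counts.
P65 [708, 885] → after → no.
P66 [442, 780] → overlapped-by → counts.
P68 [405, 769] → overlapped-by → counts.
P69 [415, 610] → overlapped-by → counts.
P70 [482, 563] → overlapped-by → counts.
P71 [708, 844] → after → no.
P72 [506, 516] → during → counts.
P73 [257, 484] → overlaps → counts.
Total: 8.

8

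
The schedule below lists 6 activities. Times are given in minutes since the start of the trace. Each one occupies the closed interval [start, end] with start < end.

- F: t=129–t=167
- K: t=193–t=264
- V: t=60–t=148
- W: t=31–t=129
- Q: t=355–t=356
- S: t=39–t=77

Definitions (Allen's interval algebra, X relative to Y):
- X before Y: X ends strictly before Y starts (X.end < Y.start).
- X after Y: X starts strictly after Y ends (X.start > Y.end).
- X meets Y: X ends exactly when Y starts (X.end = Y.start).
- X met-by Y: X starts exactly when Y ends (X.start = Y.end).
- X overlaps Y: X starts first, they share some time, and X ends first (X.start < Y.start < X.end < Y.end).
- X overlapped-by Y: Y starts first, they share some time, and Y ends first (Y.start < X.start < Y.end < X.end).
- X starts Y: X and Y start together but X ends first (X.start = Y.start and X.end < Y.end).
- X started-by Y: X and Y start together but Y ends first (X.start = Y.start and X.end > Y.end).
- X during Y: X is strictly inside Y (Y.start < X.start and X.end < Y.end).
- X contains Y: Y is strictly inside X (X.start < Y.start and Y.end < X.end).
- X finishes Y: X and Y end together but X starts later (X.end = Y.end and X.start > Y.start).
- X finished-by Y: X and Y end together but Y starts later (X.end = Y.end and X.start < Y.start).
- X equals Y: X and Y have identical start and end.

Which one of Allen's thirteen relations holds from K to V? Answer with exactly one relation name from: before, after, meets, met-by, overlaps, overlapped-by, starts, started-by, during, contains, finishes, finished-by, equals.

K = [t=193, t=264]; V = [t=60, t=148].
Compare endpoints: K.start > V.start, K.start > V.end, K.end > V.start, K.end > V.end.
That pattern is 'after'.

after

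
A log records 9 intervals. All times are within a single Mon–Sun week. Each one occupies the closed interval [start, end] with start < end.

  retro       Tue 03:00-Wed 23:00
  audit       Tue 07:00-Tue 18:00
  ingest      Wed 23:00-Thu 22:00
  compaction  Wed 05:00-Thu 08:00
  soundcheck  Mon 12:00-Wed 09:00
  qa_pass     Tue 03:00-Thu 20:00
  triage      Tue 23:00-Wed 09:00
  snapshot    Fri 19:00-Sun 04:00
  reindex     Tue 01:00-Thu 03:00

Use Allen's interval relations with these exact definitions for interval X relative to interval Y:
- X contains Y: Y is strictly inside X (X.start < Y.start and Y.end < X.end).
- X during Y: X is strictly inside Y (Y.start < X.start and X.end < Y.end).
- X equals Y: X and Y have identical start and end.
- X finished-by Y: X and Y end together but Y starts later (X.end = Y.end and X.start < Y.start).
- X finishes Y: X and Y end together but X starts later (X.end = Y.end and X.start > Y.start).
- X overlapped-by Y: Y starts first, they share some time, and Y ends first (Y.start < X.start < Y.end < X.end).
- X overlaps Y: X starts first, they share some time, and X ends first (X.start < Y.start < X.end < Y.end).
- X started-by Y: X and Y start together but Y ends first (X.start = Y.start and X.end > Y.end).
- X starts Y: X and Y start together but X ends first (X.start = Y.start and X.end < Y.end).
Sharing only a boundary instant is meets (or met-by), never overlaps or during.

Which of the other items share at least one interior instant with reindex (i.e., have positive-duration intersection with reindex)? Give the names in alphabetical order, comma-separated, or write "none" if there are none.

Target reindex = [Tue 01:00, Thu 03:00].
audit [Tue 07:00, Tue 18:00] → during → yes.
compaction [Wed 05:00, Thu 08:00] → overlapped-by → yes.
ingest [Wed 23:00, Thu 22:00] → overlapped-by → yes.
qa_pass [Tue 03:00, Thu 20:00] → overlapped-by → yes.
retro [Tue 03:00, Wed 23:00] → during → yes.
snapshot [Fri 19:00, Sun 04:00] → after → no.
soundcheck [Mon 12:00, Wed 09:00] → overlaps → yes.
triage [Tue 23:00, Wed 09:00] → during → yes.
Result: audit, compaction, ingest, qa_pass, retro, soundcheck, triage.

audit, compaction, ingest, qa_pass, retro, soundcheck, triage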